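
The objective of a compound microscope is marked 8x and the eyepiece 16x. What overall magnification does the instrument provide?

128

The overall magnification of a compound microscope is the product of the objective and eyepiece magnifications:
M = M_obj x M_eye = 8 x 16 = 128.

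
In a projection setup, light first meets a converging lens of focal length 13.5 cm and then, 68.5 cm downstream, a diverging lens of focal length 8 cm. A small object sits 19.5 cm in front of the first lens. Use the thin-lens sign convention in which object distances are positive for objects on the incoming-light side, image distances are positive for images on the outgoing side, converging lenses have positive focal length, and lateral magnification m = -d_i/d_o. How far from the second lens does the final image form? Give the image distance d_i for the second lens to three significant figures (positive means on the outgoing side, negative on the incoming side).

Applying the thin-lens equation to the first lens, 1/13.5 = 1/19.5 + 1/d_i1, which gives d_i1 = 43.875 cm.
The intermediate image is 43.875 cm to the right of lens 1, so d_o2 = L - d_i1 = 68.5 - 43.875 = 24.625 cm.
Applying the thin-lens equation again with f_2 = -8 cm and d_o2 = 24.625 cm gives d_i2 = -6.038 cm.

-6.04 cm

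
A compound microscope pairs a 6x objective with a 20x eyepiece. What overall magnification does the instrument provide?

120

The overall magnification of a compound microscope is the product of the objective and eyepiece magnifications:
M = M_obj x M_eye = 6 x 20 = 120.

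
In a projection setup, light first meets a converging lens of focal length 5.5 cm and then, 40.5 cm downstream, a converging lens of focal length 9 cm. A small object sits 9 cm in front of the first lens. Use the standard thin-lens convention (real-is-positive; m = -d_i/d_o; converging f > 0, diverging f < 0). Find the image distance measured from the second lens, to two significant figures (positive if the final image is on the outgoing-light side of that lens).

Applying the thin-lens equation to the first lens, 1/5.5 = 1/9 + 1/d_i1, which gives d_i1 = 14.143 cm.
That image sits 26.357 cm in front of the second lens, so d_o2 = 26.357 cm.
Applying the thin-lens equation again with f_2 = 9 cm and d_o2 = 26.357 cm gives d_i2 = 13.667 cm.

14 cm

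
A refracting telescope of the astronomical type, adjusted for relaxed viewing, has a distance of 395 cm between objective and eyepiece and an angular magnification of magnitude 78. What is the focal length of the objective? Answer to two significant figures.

390 cm

In normal adjustment the tube length equals f_obj + f_eye and |M| = f_obj/f_eye.
So f_obj = 78 f_eye and 78 f_eye + f_eye = 395 cm, giving f_eye = 395/79 = 5.000 cm and f_obj = 390.000 cm.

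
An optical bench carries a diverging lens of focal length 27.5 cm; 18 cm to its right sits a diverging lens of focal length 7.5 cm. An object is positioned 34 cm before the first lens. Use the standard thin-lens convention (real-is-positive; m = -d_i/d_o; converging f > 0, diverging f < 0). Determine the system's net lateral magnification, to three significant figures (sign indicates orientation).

0.0824

Lens 1: 1/d_i1 = 1/f_1 - 1/d_o1 = 1/(-27.5) - 1/34 = -0.06578 cm^-1, so d_i1 = -15.203 cm.
m_1 = -(-15.203)/34 = 0.4472.
The intermediate image is virtual, 15.203 cm to the left of lens 1, so d_o2 = L - d_i1 = 18 - (-15.203) = 33.203 cm.
Lens 2: 1/d_i2 = 1/f_2 - 1/d_o2 = 1/(-7.5) - 1/(33.203) = -0.16345 cm^-1, so d_i2 = -6.118 cm.
m_2 = -(-6.118)/(33.203) = 0.1843.
Total m = m_1 x m_2 = (0.4472)(0.1843) = 0.0824.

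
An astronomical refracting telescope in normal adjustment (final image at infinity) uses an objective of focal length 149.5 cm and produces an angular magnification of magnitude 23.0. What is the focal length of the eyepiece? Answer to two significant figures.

|M| = f_obj/f_eye, so f_eye = f_obj/|M| = 149.5/23.0 = 6.500 cm.

6.5 cm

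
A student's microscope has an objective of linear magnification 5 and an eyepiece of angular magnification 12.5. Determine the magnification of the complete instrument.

The overall magnification of a compound microscope is the product of the objective and eyepiece magnifications:
M = M_obj x M_eye = 5 x 12.5 = 62.5.

62.5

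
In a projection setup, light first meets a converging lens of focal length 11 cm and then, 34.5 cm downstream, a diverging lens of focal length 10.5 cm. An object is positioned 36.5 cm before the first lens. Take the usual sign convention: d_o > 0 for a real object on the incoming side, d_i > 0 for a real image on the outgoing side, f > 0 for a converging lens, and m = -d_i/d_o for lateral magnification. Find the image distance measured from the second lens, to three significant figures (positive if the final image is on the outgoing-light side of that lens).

-6.73 cm

First lens: d_i1 = 1/(1/11 - 1/36.5) = 15.745 cm.
Object distance for lens 2: d_o2 = 34.5 - 15.745 = 18.755 cm.
Second lens: d_i2 = 1/(1/(-10.5) - 1/(18.755)) = -6.731 cm.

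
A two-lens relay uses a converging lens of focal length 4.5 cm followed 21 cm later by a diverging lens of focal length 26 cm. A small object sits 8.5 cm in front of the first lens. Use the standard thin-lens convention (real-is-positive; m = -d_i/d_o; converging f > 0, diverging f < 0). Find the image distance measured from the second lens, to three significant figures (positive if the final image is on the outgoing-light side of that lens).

-7.94 cm

First lens: d_i1 = 1/(1/4.5 - 1/8.5) = 9.563 cm.
Object distance for lens 2: d_o2 = 21 - 9.563 = 11.437 cm.
Second lens: d_i2 = 1/(1/(-26) - 1/(11.437)) = -7.943 cm.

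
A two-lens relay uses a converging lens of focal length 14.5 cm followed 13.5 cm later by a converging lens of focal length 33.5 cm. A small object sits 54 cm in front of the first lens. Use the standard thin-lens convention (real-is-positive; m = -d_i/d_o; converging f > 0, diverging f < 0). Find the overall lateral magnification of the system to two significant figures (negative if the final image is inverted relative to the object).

-0.31

Applying the thin-lens equation to the first lens, 1/14.5 = 1/54 + 1/d_i1, which gives d_i1 = 19.823 cm.
Its lateral magnification is m_1 = -d_i1/d_o1 = -(19.823)/54 = -0.3671.
Since 19.823 cm > 13.5 cm, the first image lies past the second lens and serves as a virtual object: d_o2 = L - d_i1 = -6.323 cm.
Applying the thin-lens equation again with f_2 = 33.5 cm and d_o2 = -6.323 cm gives d_i2 = 5.319 cm.
m_2 = -(5.319)/(-6.323) = 0.8412.
Overall magnification: m = m_1 m_2 = -0.3088.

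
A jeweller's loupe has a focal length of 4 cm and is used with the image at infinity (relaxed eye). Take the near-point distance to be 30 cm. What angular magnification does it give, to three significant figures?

7.50

M = D/f = 30/4 = 7.500.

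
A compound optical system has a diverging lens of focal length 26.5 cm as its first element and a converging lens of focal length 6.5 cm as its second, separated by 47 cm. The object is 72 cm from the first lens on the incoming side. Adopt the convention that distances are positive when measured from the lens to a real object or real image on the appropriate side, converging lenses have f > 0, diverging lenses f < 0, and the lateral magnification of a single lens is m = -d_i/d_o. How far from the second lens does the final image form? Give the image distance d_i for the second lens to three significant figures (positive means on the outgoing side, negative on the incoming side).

First lens: d_i1 = 1/(1/(-26.5) - 1/72) = -19.371 cm.
With d_i1 < 0 the first image is virtual and lies on the object side; the object distance for lens 2 is d_o2 = 47 - (-19.371) = 66.371 cm.
Second lens: d_i2 = 1/(1/6.5 - 1/(66.371)) = 7.206 cm.

7.21 cm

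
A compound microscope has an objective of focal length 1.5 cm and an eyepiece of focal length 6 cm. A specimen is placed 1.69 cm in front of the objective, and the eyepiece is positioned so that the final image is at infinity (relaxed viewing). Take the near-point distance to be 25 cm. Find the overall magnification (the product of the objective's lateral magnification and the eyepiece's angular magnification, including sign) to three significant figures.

Objective: 1/d_i = 1/f_obj - 1/d_o = 1/1.5 - 1/1.69 = 0.07495 cm^-1, so d_i = 13.342 cm.
m_obj = -d_i/d_o = -13.342/1.69 = -7.895.
Eyepiece angular magnification (image at infinity): M_eye = D/f_e = 25/6 = 4.167.
Overall M = m_obj x M_eye = (-7.895)(4.167) = -32.89.

-32.9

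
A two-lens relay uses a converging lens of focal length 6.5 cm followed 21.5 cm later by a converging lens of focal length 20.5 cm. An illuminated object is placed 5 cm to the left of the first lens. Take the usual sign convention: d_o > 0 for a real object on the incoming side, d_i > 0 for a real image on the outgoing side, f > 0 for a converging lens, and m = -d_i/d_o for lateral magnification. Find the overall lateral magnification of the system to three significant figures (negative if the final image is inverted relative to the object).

Applying the thin-lens equation to the first lens, 1/6.5 = 1/5 + 1/d_i1, which gives d_i1 = -21.667 cm.
Its lateral magnification is m_1 = -d_i1/d_o1 = -(-21.667)/5 = 4.3333.
The intermediate image is virtual, 21.667 cm to the left of lens 1, so d_o2 = L - d_i1 = 21.5 - (-21.667) = 43.167 cm.
Applying the thin-lens equation again with f_2 = 20.5 cm and d_o2 = 43.167 cm gives d_i2 = 39.040 cm.
m_2 = -(39.040)/(43.167) = -0.9044.
Total m = m_1 x m_2 = (4.3333)(-0.9044) = -3.9191.

-3.92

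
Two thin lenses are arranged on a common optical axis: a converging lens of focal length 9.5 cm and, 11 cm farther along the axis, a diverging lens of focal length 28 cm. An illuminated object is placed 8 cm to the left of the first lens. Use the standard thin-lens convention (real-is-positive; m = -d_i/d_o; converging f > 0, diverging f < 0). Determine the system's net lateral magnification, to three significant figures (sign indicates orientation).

Lens 1: 1/d_i1 = 1/f_1 - 1/d_o1 = 1/9.5 - 1/8 = -0.01974 cm^-1, so d_i1 = -50.667 cm.
m_1 = -(-50.667)/8 = 6.3333.
With d_i1 < 0 the first image is virtual and lies on the object side; the object distance for lens 2 is d_o2 = 11 - (-50.667) = 61.667 cm.
Lens 2: 1/d_i2 = 1/f_2 - 1/d_o2 = 1/(-28) - 1/(61.667) = -0.05193 cm^-1, so d_i2 = -19.257 cm.
m_2 = -(-19.257)/(61.667) = 0.3123.
Overall magnification: m = m_1 m_2 = 1.9777.

1.98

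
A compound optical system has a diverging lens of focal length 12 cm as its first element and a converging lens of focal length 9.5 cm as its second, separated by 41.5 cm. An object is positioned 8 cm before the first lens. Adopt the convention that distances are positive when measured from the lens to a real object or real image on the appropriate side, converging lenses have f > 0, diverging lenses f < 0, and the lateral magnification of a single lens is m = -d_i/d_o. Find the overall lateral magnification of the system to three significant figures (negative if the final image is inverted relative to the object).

Lens 1: 1/d_i1 = 1/f_1 - 1/d_o1 = 1/(-12) - 1/8 = -0.20833 cm^-1, so d_i1 = -4.800 cm.
m_1 = -(-4.800)/8 = 0.6000.
With d_i1 < 0 the first image is virtual and lies on the object side; the object distance for lens 2 is d_o2 = 41.5 - (-4.800) = 46.300 cm.
Lens 2: 1/d_i2 = 1/f_2 - 1/d_o2 = 1/9.5 - 1/(46.300) = 0.08366 cm^-1, so d_i2 = 11.952 cm.
m_2 = -(11.952)/(46.300) = -0.2582.
Overall magnification: m = m_1 m_2 = -0.1549.

-0.155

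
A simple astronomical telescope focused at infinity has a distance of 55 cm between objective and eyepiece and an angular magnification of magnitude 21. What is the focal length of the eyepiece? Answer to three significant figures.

In normal adjustment the tube length equals f_obj + f_eye and |M| = f_obj/f_eye.
So f_obj = 21 f_eye and 21 f_eye + f_eye = 55 cm, giving f_eye = 55/22 = 2.500 cm and f_obj = 52.500 cm.

2.50 cm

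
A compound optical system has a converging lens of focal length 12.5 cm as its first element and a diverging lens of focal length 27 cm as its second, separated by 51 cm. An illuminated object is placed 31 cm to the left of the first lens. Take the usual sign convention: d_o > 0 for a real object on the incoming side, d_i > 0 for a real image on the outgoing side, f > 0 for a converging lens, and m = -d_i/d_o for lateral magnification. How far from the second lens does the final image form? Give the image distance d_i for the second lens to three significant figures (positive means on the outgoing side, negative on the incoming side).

Applying the thin-lens equation to the first lens, 1/12.5 = 1/31 + 1/d_i1, which gives d_i1 = 20.946 cm.
The intermediate image is 20.946 cm to the right of lens 1, so d_o2 = L - d_i1 = 51 - 20.946 = 30.054 cm.
Applying the thin-lens equation again with f_2 = -27 cm and d_o2 = 30.054 cm gives d_i2 = -14.223 cm.

-14.2 cm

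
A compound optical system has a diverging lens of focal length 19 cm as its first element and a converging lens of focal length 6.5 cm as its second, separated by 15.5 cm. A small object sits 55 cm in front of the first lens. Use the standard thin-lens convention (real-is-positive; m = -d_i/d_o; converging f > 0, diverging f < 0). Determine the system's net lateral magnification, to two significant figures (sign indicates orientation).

Lens 1: 1/d_i1 = 1/f_1 - 1/d_o1 = 1/(-19) - 1/55 = -0.07081 cm^-1, so d_i1 = -14.122 cm.
m_1 = -(-14.122)/55 = 0.2568.
With d_i1 < 0 the first image is virtual and lies on the object side; the object distance for lens 2 is d_o2 = 15.5 - (-14.122) = 29.622 cm.
Lens 2: 1/d_i2 = 1/f_2 - 1/d_o2 = 1/6.5 - 1/(29.622) = 0.12009 cm^-1, so d_i2 = 8.327 cm.
m_2 = -(8.327)/(29.622) = -0.2811.
The system's lateral magnification is m_1 m_2 = (0.2568)(-0.2811) = -0.0722.

-0.072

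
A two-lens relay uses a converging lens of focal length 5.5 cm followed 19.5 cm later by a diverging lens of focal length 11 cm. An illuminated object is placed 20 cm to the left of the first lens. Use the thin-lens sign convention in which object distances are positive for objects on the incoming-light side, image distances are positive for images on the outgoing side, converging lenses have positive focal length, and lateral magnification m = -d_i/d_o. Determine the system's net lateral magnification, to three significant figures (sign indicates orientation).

-0.182

Applying the thin-lens equation to the first lens, 1/5.5 = 1/20 + 1/d_i1, which gives d_i1 = 7.586 cm.
Its lateral magnification is m_1 = -d_i1/d_o1 = -(7.586)/20 = -0.3793.
That image sits 11.914 cm in front of the second lens, so d_o2 = 11.914 cm.
Applying the thin-lens equation again with f_2 = -11 cm and d_o2 = 11.914 cm gives d_i2 = -5.719 cm.
m_2 = -(-5.719)/(11.914) = 0.4801.
Total m = m_1 x m_2 = (-0.3793)(0.4801) = -0.1821.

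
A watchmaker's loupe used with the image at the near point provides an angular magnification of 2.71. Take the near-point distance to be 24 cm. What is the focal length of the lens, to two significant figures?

14 cm

For the image at the near point, M = 1 + D/f.
f = D/(M - 1) = 24/(2.71 - 1) = 14.035 cm.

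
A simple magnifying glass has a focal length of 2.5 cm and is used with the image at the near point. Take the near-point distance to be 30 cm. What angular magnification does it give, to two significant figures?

M = 1 + D/f = 1 + 30/2.5 = 13.000.

13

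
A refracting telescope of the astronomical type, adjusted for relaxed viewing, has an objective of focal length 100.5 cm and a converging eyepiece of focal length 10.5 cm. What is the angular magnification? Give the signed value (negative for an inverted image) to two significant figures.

-9.6

M = -f_obj/f_eye = -100.5/(10.5) = -9.571.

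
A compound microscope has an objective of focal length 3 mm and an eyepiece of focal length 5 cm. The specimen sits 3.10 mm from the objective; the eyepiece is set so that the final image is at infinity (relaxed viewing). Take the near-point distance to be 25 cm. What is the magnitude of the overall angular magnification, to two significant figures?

Convert to cm: f_obj = 3 mm = 0.3 cm; d_o = 3.10 mm = 0.31 cm.
Objective: 1/d_i = 1/f_obj - 1/d_o = 1/0.3 - 1/0.31 = 0.10753 cm^-1, so d_i = 9.300 cm.
m_obj = -d_i/d_o = -9.300/0.31 = -30.000.
Eyepiece angular magnification (image at infinity): M_eye = D/f_e = 25/5 = 5.000.
Overall M = m_obj x M_eye = (-30.000)(5.000) = -150.00.
|M| = 150.00.

150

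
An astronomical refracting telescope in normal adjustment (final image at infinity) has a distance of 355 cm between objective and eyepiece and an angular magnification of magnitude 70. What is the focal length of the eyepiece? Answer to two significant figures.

5.0 cm

In normal adjustment the tube length equals f_obj + f_eye and |M| = f_obj/f_eye.
So f_obj = 70 f_eye and 70 f_eye + f_eye = 355 cm, giving f_eye = 355/71 = 5.000 cm and f_obj = 350.000 cm.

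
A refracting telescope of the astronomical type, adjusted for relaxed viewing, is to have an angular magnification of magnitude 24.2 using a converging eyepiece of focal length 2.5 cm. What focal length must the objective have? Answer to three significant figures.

|M| = f_obj/|f_eye|, so f_obj = |M| x |f_eye| = 24.2 x 2.5 = 60.500 cm.

60.5 cm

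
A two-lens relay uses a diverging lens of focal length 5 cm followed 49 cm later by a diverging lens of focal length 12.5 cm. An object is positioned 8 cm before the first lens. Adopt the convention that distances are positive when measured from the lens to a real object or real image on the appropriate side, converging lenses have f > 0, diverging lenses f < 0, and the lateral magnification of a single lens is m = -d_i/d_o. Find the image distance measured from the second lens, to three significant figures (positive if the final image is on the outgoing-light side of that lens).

-10.1 cm

Lens 1: 1/d_i1 = 1/f_1 - 1/d_o1 = 1/(-5) - 1/8 = -0.32500 cm^-1, so d_i1 = -3.077 cm.
The intermediate image is virtual, 3.077 cm to the left of lens 1, so d_o2 = L - d_i1 = 49 - (-3.077) = 52.077 cm.
Lens 2: 1/d_i2 = 1/f_2 - 1/d_o2 = 1/(-12.5) - 1/(52.077) = -0.09920 cm^-1, so d_i2 = -10.080 cm.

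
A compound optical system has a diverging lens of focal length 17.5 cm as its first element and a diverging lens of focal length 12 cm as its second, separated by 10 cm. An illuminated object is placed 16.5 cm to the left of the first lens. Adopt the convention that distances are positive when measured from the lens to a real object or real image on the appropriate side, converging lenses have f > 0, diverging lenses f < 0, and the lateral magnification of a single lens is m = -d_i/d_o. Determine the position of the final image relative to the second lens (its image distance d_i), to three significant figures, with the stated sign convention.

Applying the thin-lens equation to the first lens, 1/(-17.5) = 1/16.5 + 1/d_i1, which gives d_i1 = -8.493 cm.
With d_i1 < 0 the first image is virtual and lies on the object side; the object distance for lens 2 is d_o2 = 10 - (-8.493) = 18.493 cm.
Applying the thin-lens equation again with f_2 = -12 cm and d_o2 = 18.493 cm gives d_i2 = -7.278 cm.

-7.28 cm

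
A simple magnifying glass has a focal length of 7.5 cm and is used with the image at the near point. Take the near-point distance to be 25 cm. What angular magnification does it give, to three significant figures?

M = 1 + D/f = 1 + 25/7.5 = 4.333.

4.33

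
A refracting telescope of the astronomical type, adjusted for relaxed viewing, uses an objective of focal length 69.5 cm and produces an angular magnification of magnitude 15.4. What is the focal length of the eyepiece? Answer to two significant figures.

4.5 cm

|M| = f_obj/f_eye, so f_eye = f_obj/|M| = 69.5/15.4 = 4.513 cm.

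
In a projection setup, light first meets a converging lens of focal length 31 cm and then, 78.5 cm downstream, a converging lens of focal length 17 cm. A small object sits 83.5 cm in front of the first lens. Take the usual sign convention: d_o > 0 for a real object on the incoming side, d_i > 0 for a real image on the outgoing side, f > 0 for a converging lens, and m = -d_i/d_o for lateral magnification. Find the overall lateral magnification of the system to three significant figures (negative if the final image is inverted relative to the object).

0.823

Applying the thin-lens equation to the first lens, 1/31 = 1/83.5 + 1/d_i1, which gives d_i1 = 49.305 cm.
Its lateral magnification is m_1 = -d_i1/d_o1 = -(49.305)/83.5 = -0.5905.
That image sits 29.195 cm in front of the second lens, so d_o2 = 29.195 cm.
Applying the thin-lens equation again with f_2 = 17 cm and d_o2 = 29.195 cm gives d_i2 = 40.698 cm.
m_2 = -(40.698)/(29.195) = -1.3940.
Overall magnification: m = m_1 m_2 = 0.8231.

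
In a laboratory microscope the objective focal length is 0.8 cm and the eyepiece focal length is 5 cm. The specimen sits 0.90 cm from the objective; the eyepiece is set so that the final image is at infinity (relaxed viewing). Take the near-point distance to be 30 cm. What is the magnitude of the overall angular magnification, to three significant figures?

48.0

Objective: 1/d_i = 1/f_obj - 1/d_o = 1/0.8 - 1/0.90 = 0.13889 cm^-1, so d_i = 7.200 cm.
m_obj = -d_i/d_o = -7.200/0.90 = -8.000.
Eyepiece angular magnification (image at infinity): M_eye = D/f_e = 30/5 = 6.000.
Overall M = m_obj x M_eye = (-8.000)(6.000) = -48.00.
|M| = 48.00.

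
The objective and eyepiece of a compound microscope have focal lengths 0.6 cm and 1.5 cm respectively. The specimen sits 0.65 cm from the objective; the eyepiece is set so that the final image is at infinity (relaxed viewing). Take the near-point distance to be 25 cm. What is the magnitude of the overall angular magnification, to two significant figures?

Objective: 1/d_i = 1/f_obj - 1/d_o = 1/0.6 - 1/0.65 = 0.12821 cm^-1, so d_i = 7.800 cm.
m_obj = -d_i/d_o = -7.800/0.65 = -12.000.
Eyepiece angular magnification (image at infinity): M_eye = D/f_e = 25/1.5 = 16.667.
Overall M = m_obj x M_eye = (-12.000)(16.667) = -200.00.
|M| = 200.00.

200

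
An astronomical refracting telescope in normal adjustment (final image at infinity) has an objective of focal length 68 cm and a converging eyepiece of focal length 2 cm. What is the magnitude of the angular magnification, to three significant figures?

|M| = f_obj/|f_eye| = 68/2 = 34.000.

34.0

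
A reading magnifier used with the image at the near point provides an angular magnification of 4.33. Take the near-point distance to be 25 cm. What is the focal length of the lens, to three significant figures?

For the image at the near point, M = 1 + D/f.
f = D/(M - 1) = 25/(4.33 - 1) = 7.508 cm.

7.51 cm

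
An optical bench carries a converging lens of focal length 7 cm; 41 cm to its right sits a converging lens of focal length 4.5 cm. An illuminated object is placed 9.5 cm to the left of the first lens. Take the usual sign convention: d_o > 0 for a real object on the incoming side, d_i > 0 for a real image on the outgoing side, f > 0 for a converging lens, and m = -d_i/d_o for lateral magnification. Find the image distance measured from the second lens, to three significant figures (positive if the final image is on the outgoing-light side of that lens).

6.55 cm

Applying the thin-lens equation to the first lens, 1/7 = 1/9.5 + 1/d_i1, which gives d_i1 = 26.600 cm.
That image sits 14.400 cm in front of the second lens, so d_o2 = 14.400 cm.
Applying the thin-lens equation again with f_2 = 4.5 cm and d_o2 = 14.400 cm gives d_i2 = 6.545 cm.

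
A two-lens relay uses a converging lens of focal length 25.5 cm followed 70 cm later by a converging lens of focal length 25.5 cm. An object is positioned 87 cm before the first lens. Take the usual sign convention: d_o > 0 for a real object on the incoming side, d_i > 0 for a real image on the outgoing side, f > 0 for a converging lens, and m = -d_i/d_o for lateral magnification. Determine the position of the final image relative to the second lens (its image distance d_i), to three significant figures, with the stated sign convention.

Lens 1: 1/d_i1 = 1/f_1 - 1/d_o1 = 1/25.5 - 1/87 = 0.02772 cm^-1, so d_i1 = 36.073 cm.
The intermediate image is 36.073 cm to the right of lens 1, so d_o2 = L - d_i1 = 70 - 36.073 = 33.927 cm.
Lens 2: 1/d_i2 = 1/f_2 - 1/d_o2 = 1/25.5 - 1/(33.927) = 0.00974 cm^-1, so d_i2 = 102.664 cm.

103 cm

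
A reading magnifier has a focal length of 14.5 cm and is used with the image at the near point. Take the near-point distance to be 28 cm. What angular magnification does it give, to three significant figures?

2.93

M = 1 + D/f = 1 + 28/14.5 = 2.931.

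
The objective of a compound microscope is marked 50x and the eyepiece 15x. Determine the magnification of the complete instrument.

The overall magnification of a compound microscope is the product of the objective and eyepiece magnifications:
M = M_obj x M_eye = 50 x 15 = 750.

750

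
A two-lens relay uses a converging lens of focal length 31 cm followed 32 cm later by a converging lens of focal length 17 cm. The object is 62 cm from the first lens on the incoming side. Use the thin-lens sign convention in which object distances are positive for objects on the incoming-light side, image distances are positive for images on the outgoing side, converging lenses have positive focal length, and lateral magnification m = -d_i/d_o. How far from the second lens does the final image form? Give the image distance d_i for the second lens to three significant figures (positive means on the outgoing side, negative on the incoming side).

First lens: d_i1 = 1/(1/31 - 1/62) = 62.000 cm.
This image would form 62.000 cm past lens 1, i.e. 30.000 cm beyond lens 2, so it is a virtual object for lens 2: d_o2 = 32 - 62.000 = -30.000 cm.
Second lens: d_i2 = 1/(1/17 - 1/(-30.000)) = 10.851 cm.

10.9 cm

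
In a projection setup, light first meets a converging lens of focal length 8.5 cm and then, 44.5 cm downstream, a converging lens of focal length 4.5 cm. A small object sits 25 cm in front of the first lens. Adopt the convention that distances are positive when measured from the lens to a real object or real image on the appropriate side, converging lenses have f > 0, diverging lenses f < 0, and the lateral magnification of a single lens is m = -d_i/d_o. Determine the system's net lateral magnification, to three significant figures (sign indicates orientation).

Applying the thin-lens equation to the first lens, 1/8.5 = 1/25 + 1/d_i1, which gives d_i1 = 12.879 cm.
Its lateral magnification is m_1 = -d_i1/d_o1 = -(12.879)/25 = -0.5152.
Object distance for lens 2: d_o2 = 44.5 - 12.879 = 31.621 cm.
Applying the thin-lens equation again with f_2 = 4.5 cm and d_o2 = 31.621 cm gives d_i2 = 5.247 cm.
m_2 = -(5.247)/(31.621) = -0.1659.
Overall magnification: m = m_1 m_2 = 0.0855.

0.0855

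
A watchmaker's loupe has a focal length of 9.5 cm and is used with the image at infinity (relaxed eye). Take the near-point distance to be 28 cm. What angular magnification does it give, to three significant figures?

2.95

M = D/f = 28/9.5 = 2.947.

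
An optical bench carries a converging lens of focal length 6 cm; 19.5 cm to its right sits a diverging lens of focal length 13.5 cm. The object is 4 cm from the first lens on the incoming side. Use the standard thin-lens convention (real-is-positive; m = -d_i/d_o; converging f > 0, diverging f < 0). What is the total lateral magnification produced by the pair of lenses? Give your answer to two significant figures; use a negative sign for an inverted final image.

0.90

Applying the thin-lens equation to the first lens, 1/6 = 1/4 + 1/d_i1, which gives d_i1 = -12.000 cm.
Its lateral magnification is m_1 = -d_i1/d_o1 = -(-12.000)/4 = 3.0000.
With d_i1 < 0 the first image is virtual and lies on the object side; the object distance for lens 2 is d_o2 = 19.5 - (-12.000) = 31.500 cm.
Applying the thin-lens equation again with f_2 = -13.5 cm and d_o2 = 31.500 cm gives d_i2 = -9.450 cm.
m_2 = -(-9.450)/(31.500) = 0.3000.
The system's lateral magnification is m_1 m_2 = (3.0000)(0.3000) = 0.9000.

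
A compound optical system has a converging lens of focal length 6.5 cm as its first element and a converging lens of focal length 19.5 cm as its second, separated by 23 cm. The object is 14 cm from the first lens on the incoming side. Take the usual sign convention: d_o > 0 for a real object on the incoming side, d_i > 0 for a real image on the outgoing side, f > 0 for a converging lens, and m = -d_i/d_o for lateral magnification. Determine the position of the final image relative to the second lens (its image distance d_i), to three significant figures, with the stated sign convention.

-24.5 cm

Lens 1: 1/d_i1 = 1/f_1 - 1/d_o1 = 1/6.5 - 1/14 = 0.08242 cm^-1, so d_i1 = 12.133 cm.
Object distance for lens 2: d_o2 = 23 - 12.133 = 10.867 cm.
Lens 2: 1/d_i2 = 1/f_2 - 1/d_o2 = 1/19.5 - 1/(10.867) = -0.04074 cm^-1, so d_i2 = -24.544 cm.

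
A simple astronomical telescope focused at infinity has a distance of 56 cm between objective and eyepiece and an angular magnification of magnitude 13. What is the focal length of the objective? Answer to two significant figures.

52 cm

In normal adjustment the tube length equals f_obj + f_eye and |M| = f_obj/f_eye.
So f_obj = 13 f_eye and 13 f_eye + f_eye = 56 cm, giving f_eye = 56/14 = 4.000 cm and f_obj = 52.000 cm.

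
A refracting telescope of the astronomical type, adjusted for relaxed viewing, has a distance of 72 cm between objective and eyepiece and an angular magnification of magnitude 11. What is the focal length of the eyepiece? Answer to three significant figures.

In normal adjustment the tube length equals f_obj + f_eye and |M| = f_obj/f_eye.
So f_obj = 11 f_eye and 11 f_eye + f_eye = 72 cm, giving f_eye = 72/12 = 6.000 cm and f_obj = 66.000 cm.

6.00 cm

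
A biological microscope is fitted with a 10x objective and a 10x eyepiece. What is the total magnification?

The overall magnification of a compound microscope is the product of the objective and eyepiece magnifications:
M = M_obj x M_eye = 10 x 10 = 100.

100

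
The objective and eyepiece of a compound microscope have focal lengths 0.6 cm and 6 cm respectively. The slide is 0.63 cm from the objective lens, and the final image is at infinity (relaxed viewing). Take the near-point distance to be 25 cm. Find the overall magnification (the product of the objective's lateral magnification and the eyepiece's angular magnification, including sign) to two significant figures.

Objective: 1/d_i = 1/f_obj - 1/d_o = 1/0.6 - 1/0.63 = 0.07937 cm^-1, so d_i = 12.600 cm.
m_obj = -d_i/d_o = -12.600/0.63 = -20.000.
Eyepiece angular magnification (image at infinity): M_eye = D/f_e = 25/6 = 4.167.
Overall M = m_obj x M_eye = (-20.000)(4.167) = -83.33.

-83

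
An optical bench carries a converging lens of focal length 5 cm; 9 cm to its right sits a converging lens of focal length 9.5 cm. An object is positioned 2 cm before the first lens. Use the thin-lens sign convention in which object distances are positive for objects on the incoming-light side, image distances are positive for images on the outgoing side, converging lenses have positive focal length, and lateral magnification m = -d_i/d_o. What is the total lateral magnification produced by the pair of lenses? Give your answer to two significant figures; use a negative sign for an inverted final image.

Lens 1: 1/d_i1 = 1/f_1 - 1/d_o1 = 1/5 - 1/2 = -0.30000 cm^-1, so d_i1 = -3.333 cm.
m_1 = -(-3.333)/2 = 1.6667.
The intermediate image is virtual, 3.333 cm to the left of lens 1, so d_o2 = L - d_i1 = 9 - (-3.333) = 12.333 cm.
Lens 2: 1/d_i2 = 1/f_2 - 1/d_o2 = 1/9.5 - 1/(12.333) = 0.02418 cm^-1, so d_i2 = 41.353 cm.
m_2 = -(41.353)/(12.333) = -3.3529.
Overall magnification: m = m_1 m_2 = -5.5882.

-5.6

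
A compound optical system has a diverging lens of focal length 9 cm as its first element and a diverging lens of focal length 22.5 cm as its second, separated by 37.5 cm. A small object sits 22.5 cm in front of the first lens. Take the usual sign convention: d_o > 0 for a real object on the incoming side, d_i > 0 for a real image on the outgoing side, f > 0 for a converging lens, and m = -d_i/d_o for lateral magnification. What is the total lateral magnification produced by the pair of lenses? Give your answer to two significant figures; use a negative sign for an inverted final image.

Lens 1: 1/d_i1 = 1/f_1 - 1/d_o1 = 1/(-9) - 1/22.5 = -0.15556 cm^-1, so d_i1 = -6.429 cm.
m_1 = -(-6.429)/22.5 = 0.2857.
The intermediate image is virtual, 6.429 cm to the left of lens 1, so d_o2 = L - d_i1 = 37.5 - (-6.429) = 43.929 cm.
Lens 2: 1/d_i2 = 1/f_2 - 1/d_o2 = 1/(-22.5) - 1/(43.929) = -0.06721 cm^-1, so d_i2 = -14.879 cm.
m_2 = -(-14.879)/(43.929) = 0.3387.
Overall magnification: m = m_1 m_2 = 0.0968.

0.097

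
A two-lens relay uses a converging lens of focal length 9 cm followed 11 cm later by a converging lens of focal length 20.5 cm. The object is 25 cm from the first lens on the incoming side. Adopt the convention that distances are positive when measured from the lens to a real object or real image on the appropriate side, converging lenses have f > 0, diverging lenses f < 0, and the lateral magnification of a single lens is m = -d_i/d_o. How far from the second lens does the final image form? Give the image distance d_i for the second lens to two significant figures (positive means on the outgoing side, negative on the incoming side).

2.7 cm

Lens 1: 1/d_i1 = 1/f_1 - 1/d_o1 = 1/9 - 1/25 = 0.07111 cm^-1, so d_i1 = 14.063 cm.
This image would form 14.063 cm past lens 1, i.e. 3.063 cm beyond lens 2, so it is a virtual object for lens 2: d_o2 = 11 - 14.063 = -3.063 cm.
Lens 2: 1/d_i2 = 1/f_2 - 1/d_o2 = 1/20.5 - 1/(-3.063) = 0.37531 cm^-1, so d_i2 = 2.664 cm.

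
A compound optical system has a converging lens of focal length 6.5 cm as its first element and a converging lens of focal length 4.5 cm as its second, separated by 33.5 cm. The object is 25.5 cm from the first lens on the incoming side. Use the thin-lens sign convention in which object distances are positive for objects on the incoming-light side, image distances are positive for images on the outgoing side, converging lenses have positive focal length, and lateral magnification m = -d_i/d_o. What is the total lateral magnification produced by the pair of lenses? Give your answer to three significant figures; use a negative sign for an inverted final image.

0.0759

Applying the thin-lens equation to the first lens, 1/6.5 = 1/25.5 + 1/d_i1, which gives d_i1 = 8.724 cm.
Its lateral magnification is m_1 = -d_i1/d_o1 = -(8.724)/25.5 = -0.3421.
The intermediate image is 8.724 cm to the right of lens 1, so d_o2 = L - d_i1 = 33.5 - 8.724 = 24.776 cm.
Applying the thin-lens equation again with f_2 = 4.5 cm and d_o2 = 24.776 cm gives d_i2 = 5.499 cm.
m_2 = -(5.499)/(24.776) = -0.2219.
The system's lateral magnification is m_1 m_2 = (-0.3421)(-0.2219) = 0.0759.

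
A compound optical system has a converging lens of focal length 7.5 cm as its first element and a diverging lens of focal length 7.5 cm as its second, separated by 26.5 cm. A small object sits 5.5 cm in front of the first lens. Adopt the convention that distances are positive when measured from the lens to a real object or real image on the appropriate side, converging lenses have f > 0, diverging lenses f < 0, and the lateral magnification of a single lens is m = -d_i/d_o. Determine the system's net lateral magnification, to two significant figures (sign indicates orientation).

0.51

Applying the thin-lens equation to the first lens, 1/7.5 = 1/5.5 + 1/d_i1, which gives d_i1 = -20.625 cm.
Its lateral magnification is m_1 = -d_i1/d_o1 = -(-20.625)/5.5 = 3.7500.
With d_i1 < 0 the first image is virtual and lies on the object side; the object distance for lens 2 is d_o2 = 26.5 - (-20.625) = 47.125 cm.
Applying the thin-lens equation again with f_2 = -7.5 cm and d_o2 = 47.125 cm gives d_i2 = -6.470 cm.
m_2 = -(-6.470)/(47.125) = 0.1373.
Total m = m_1 x m_2 = (3.7500)(0.1373) = 0.5149.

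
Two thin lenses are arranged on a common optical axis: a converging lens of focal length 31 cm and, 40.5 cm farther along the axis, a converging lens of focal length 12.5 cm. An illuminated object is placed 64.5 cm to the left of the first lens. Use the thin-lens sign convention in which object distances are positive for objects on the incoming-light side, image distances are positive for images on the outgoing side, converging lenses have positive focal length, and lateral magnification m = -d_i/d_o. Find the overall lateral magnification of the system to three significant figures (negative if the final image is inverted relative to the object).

-0.365

Applying the thin-lens equation to the first lens, 1/31 = 1/64.5 + 1/d_i1, which gives d_i1 = 59.687 cm.
Its lateral magnification is m_1 = -d_i1/d_o1 = -(59.687)/64.5 = -0.9254.
This image would form 59.687 cm past lens 1, i.e. 19.187 cm beyond lens 2, so it is a virtual object for lens 2: d_o2 = 40.5 - 59.687 = -19.187 cm.
Applying the thin-lens equation again with f_2 = 12.5 cm and d_o2 = -19.187 cm gives d_i2 = 7.569 cm.
m_2 = -(7.569)/(-19.187) = 0.3945.
Overall magnification: m = m_1 m_2 = -0.3650.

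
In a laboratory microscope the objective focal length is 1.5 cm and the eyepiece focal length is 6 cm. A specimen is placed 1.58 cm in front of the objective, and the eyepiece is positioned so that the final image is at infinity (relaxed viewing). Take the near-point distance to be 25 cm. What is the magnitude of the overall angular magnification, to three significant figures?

Objective: 1/d_i = 1/f_obj - 1/d_o = 1/1.5 - 1/1.58 = 0.03376 cm^-1, so d_i = 29.625 cm.
m_obj = -d_i/d_o = -29.625/1.58 = -18.750.
Eyepiece angular magnification (image at infinity): M_eye = D/f_e = 25/6 = 4.167.
Overall M = m_obj x M_eye = (-18.750)(4.167) = -78.12.
|M| = 78.12.

78.1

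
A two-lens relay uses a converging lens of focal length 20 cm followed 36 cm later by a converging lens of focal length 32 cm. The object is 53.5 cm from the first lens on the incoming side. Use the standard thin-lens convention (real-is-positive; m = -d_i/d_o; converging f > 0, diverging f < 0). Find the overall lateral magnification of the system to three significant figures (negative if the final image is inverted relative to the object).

Lens 1: 1/d_i1 = 1/f_1 - 1/d_o1 = 1/20 - 1/53.5 = 0.03131 cm^-1, so d_i1 = 31.940 cm.
m_1 = -(31.940)/53.5 = -0.5970.
That image sits 4.060 cm in front of the second lens, so d_o2 = 4.060 cm.
Lens 2: 1/d_i2 = 1/f_2 - 1/d_o2 = 1/32 - 1/(4.060) = -0.21507 cm^-1, so d_i2 = -4.650 cm.
m_2 = -(-4.650)/(4.060) = 1.1453.
Overall magnification: m = m_1 m_2 = -0.6838.

-0.684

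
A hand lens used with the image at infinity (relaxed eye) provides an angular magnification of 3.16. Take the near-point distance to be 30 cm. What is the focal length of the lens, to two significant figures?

9.5 cm

For the image at infinity, M = D/f.
f = D/M = 30/3.16 = 9.494 cm.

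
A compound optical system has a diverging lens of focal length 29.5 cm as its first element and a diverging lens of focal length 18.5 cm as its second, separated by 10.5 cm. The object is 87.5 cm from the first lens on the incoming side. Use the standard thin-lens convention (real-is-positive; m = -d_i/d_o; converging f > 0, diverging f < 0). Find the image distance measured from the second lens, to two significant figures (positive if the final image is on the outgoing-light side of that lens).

First lens: d_i1 = 1/(1/(-29.5) - 1/87.5) = -22.062 cm.
The intermediate image is virtual, 22.062 cm to the left of lens 1, so d_o2 = L - d_i1 = 10.5 - (-22.062) = 32.562 cm.
Second lens: d_i2 = 1/(1/(-18.5) - 1/(32.562)) = -11.797 cm.

-12 cm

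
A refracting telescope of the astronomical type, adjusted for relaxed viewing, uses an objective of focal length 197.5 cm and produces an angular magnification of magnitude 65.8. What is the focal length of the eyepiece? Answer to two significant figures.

|M| = f_obj/f_eye, so f_eye = f_obj/|M| = 197.5/65.8 = 3.002 cm.

3.0 cm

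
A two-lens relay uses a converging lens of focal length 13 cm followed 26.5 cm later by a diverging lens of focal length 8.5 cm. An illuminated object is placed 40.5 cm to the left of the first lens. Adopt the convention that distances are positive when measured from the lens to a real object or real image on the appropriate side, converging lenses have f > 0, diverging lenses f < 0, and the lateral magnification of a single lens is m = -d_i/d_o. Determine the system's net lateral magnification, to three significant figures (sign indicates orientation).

-0.253

Applying the thin-lens equation to the first lens, 1/13 = 1/40.5 + 1/d_i1, which gives d_i1 = 19.145 cm.
Its lateral magnification is m_1 = -d_i1/d_o1 = -(19.145)/40.5 = -0.4727.
Object distance for lens 2: d_o2 = 26.5 - 19.145 = 7.355 cm.
Applying the thin-lens equation again with f_2 = -8.5 cm and d_o2 = 7.355 cm gives d_i2 = -3.943 cm.
m_2 = -(-3.943)/(7.355) = 0.5361.
Total m = m_1 x m_2 = (-0.4727)(0.5361) = -0.2534.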